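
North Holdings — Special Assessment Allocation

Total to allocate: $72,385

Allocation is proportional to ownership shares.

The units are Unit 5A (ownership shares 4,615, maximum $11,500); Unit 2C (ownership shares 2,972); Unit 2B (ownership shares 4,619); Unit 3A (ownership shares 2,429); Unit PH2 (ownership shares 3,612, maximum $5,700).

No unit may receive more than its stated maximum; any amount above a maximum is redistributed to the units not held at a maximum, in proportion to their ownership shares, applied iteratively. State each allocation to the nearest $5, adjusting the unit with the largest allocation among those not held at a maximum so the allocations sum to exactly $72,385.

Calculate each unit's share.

Unit 5A: $11,500 · Unit 2C: $16,370 · Unit 2B: $25,435 · Unit 3A: $13,380 · Unit PH2: $5,700

Ownership shares total: 18,247.
Pro-rata shares before constraints: Unit 5A 18,307.49; Unit 2C 11,789.79; Unit 2B 18,323.36; Unit 3A 9,635.73; Unit PH2 14,328.64.
Cap binds for Unit 5A ($11,500), Unit PH2 ($5,700); residual $55,185 reallocated over remaining ownership shares 10,020.
Shares after redistribution: Unit 2C 16,368.25 → $16,370; Unit 2B 25,439.07 → $25,440; Unit 3A 13,377.68 → $13,380.
Rounding difference −$5 applied to Unit 2B → $25,435.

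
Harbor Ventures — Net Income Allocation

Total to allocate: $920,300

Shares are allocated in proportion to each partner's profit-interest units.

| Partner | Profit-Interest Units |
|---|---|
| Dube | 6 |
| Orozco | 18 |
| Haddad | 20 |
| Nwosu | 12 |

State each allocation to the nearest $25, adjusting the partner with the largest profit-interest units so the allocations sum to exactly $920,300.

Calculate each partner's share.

Dube: $98,600; Orozco: $295,800; Haddad: $328,700; Nwosu: $197,200

Profit-interest units total: 56.
Raw shares: Dube 6/56 × $920,300 = 98,603.57; Orozco 18/56 × $920,300 = 295,810.71; Haddad 20/56 × $920,300 = 328,678.57; Nwosu 12/56 × $920,300 = 197,207.14.
Rounded to nearest $25: Dube $98,600; Orozco $295,800; Haddad $328,675; Nwosu $197,200. Sum = $920,275.
Difference $920,300 − $920,275 = +$25 applied to largest profit-interest units (Haddad): Haddad becomes $328,700.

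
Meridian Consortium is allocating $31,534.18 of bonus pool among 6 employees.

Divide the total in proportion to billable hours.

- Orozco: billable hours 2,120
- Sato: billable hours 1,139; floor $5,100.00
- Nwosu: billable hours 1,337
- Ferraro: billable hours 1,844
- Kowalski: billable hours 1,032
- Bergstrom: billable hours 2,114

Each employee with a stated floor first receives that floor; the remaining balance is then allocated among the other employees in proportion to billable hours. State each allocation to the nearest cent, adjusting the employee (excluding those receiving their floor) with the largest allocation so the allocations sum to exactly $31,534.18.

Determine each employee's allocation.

Orozco: $6,634.36; Sato: $5,100.00; Nwosu: $4,184.03; Ferraro: $5,770.64; Kowalski: $3,229.56; Bergstrom: $6,615.59

Guaranteed amounts: Sato $5,100.00. Balance $26,434.18.
Balance split over remaining billable hours 8,447: Orozco 6,634.3627 → $6,634.36; Nwosu 4,184.0297 → $4,184.03; Ferraro 5,770.6438 → $5,770.64; Kowalski 3,229.5577 → $3,229.56; Bergstrom 6,615.5862 → $6,615.59.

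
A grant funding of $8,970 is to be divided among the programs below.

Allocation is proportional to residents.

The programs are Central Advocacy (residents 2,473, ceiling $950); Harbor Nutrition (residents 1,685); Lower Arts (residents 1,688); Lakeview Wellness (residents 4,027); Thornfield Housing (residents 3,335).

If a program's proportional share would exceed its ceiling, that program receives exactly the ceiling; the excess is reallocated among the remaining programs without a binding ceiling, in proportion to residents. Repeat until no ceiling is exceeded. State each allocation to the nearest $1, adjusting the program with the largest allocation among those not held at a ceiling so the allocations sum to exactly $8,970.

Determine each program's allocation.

Sum of residents: 13,208.
Proportional shares (ignoring caps): Central Advocacy 1,679.498; Harbor Nutrition 1,144.34; Lower Arts 1,146.38; Lakeview Wellness 2,734.87; Thornfield Housing 2,264.91.
Held at cap: Central Advocacy ($950); residual $8,020 reallocated over remaining residents 10,735.
Remaining shares: Harbor Nutrition 1,258.84 → $1,259; Lower Arts 1,261.09 → $1,261; Lakeview Wellness 3,008.53 → $3,009; Thornfield Housing 2,491.54 → $2,492.
Rounding difference −$1 applied to Lakeview Wellness → $3,008.

Central Advocacy: $950; Harbor Nutrition: $1,259; Lower Arts: $1,261; Lakeview Wellness: $3,008; Thornfield Housing: $2,492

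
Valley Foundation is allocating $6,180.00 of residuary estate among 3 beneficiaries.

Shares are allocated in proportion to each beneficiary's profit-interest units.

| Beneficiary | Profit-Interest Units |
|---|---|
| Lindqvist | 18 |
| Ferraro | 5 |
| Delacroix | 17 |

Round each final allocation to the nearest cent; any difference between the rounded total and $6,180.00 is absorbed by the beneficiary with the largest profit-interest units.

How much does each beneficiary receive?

Profit-interest units total: 18 + 5 + 17 = 40.
Raw shares: Lindqvist 2,781.0000; Ferraro 772.5000; Delacroix 2,626.5000.
After rounding (cent): Lindqvist $2,781.00; Ferraro $772.50; Delacroix $2,626.50. Sum = $6,180.00.
Sum already equals the total — no adjustment.

Lindqvist: $2,781.00 · Ferraro: $772.50 · Delacroix: $2,626.50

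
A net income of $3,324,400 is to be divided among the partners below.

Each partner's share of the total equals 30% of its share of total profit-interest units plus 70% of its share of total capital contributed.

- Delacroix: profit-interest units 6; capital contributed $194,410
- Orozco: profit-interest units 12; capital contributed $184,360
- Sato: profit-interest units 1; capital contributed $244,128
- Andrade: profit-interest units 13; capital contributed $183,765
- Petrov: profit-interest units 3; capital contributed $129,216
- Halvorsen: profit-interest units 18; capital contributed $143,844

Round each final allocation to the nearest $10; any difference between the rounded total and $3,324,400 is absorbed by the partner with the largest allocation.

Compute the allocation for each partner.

Delacroix: $531,910 | Orozco: $623,150 | Sato: $544,980 | Andrade: $640,690 | Petrov: $334,950 | Halvorsen: $648,720

Profit-interest units total 53; capital contributed total 1,079,723.
Combined weights (30% profit-interest units + 70% capital contributed): Delacroix 0.1600; Orozco 0.1874; Sato 0.1639; Andrade 0.1927; Petrov 0.1008; Halvorsen 0.1951.
Raw shares: Delacroix 531,907.56; Orozco 623,151.39; Sato 544,975.81; Andrade 640,686.37; Petrov 334,945.70; Halvorsen 648,733.17.
At nearest $10: Delacroix $531,910; Orozco $623,150; Sato $544,980; Andrade $640,690; Petrov $334,950; Halvorsen $648,730. Sum = $3,324,410.
Difference $3,324,400 − $3,324,410 = −$10 applied to largest allocation (Halvorsen): Halvorsen becomes $648,720.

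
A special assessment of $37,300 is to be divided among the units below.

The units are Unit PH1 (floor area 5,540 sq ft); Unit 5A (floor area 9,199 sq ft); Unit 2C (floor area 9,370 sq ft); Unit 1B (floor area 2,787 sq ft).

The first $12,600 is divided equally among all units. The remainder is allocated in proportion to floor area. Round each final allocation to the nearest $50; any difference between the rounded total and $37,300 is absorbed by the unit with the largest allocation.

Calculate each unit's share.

Unit PH1: $8,250 | Unit 5A: $11,600 | Unit 2C: $11,750 | Unit 1B: $5,700

$12,600 shared equally gives $3,150 per unit.
Remainder $24,700 by floor area (total 26,896): Unit PH1 5,087.67 → $5,100; Unit 5A 8,447.92 → $8,450; Unit 2C 8,604.96 → $8,600; Unit 1B 2,559.45 → $2,550.
Totals: Unit PH1 $3,150 + $5,100 = $8,250; Unit 5A $3,150 + $8,450 = $11,600; Unit 2C $3,150 + $8,600 = $11,750; Unit 1B $3,150 + $2,550 = $5,700.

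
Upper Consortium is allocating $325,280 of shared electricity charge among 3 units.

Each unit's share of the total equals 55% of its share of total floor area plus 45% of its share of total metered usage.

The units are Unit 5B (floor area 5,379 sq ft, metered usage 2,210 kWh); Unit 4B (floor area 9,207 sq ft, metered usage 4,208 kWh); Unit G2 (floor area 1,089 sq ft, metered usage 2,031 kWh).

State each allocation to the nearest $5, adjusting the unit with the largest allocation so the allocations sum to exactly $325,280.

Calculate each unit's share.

Totals — floor area 15,675, metered usage 8,449.
Blended shares (55% floor area + 45% metered usage): Unit 5B 0.3064; Unit 4B 0.5472; Unit G2 0.1464.
Unrounded shares: Unit 5B 99,679.80; Unit 4B 177,984.70; Unit G2 47,615.49.
After rounding ($5): Unit 5B $99,680; Unit 4B $177,985; Unit G2 $47,615. Sum = $325,280.
No rounding difference to absorb.

Unit 5B: $99,680; Unit 4B: $177,985; Unit G2: $47,615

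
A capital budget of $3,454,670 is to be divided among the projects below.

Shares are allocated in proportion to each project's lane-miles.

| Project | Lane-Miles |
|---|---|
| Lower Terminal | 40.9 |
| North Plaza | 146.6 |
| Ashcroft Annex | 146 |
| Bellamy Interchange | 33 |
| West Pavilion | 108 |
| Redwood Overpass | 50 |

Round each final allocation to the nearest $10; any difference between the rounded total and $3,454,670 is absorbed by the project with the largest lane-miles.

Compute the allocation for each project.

Lower Terminal: $269,390; North Plaza: $965,600; Ashcroft Annex: $961,640; Bellamy Interchange: $217,360; West Pavilion: $711,350; Redwood Overpass: $329,330

Total lane-miles = 40.9 + 146.6 + 146 + 33 + 108 + 50 = 524.5.
Pro-rata amounts: Lower Terminal 269,391.81; North Plaza 965,595.08; Ashcroft Annex 961,643.13; Bellamy Interchange 217,357.69; West Pavilion 711,352.45; Redwood Overpass 329,329.84.
At nearest $10: Lower Terminal $269,390; North Plaza $965,600; Ashcroft Annex $961,640; Bellamy Interchange $217,360; West Pavilion $711,350; Redwood Overpass $329,330. Sum = $3,454,670.
No rounding difference to absorb.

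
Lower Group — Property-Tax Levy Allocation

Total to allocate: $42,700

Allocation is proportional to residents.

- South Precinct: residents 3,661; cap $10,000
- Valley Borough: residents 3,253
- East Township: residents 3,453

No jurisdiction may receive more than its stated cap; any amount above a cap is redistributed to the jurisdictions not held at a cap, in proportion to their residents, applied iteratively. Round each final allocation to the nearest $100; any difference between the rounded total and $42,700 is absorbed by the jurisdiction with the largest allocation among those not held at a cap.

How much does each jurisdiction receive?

Combined residents = 10,367.
Unconstrained shares: South Precinct 15,079.07; Valley Borough 13,398.58; East Township 14,222.35.
Held at cap: South Precinct ($10,000); balance $32,700 reallocated over remaining residents 6,706.
Shares after redistribution: Valley Borough 15,862.38 → $15,900; East Township 16,837.62 → $16,800.

South Precinct: $10,000 | Valley Borough: $15,900 | East Township: $16,800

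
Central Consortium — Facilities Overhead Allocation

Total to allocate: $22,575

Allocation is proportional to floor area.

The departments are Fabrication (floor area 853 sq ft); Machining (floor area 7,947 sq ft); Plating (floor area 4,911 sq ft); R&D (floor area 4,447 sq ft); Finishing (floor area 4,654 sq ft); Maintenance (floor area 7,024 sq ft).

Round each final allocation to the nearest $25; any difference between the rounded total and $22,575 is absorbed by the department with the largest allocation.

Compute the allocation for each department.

Fabrication: $650 · Machining: $5,975 · Plating: $3,725 · R&D: $3,375 · Finishing: $3,525 · Maintenance: $5,325

Combined floor area = 29,836.
Raw shares: Fabrication 853/29,836 × $22,575 = 645.41; Machining 7,947/29,836 × $22,575 = 6,012.99; Plating 4,911/29,836 × $22,575 = 3,715.84; R&D 4,447/29,836 × $22,575 = 3,364.76; Finishing 4,654/29,836 × $22,575 = 3,521.39; Maintenance 7,024/29,836 × $22,575 = 5,314.61.
At nearest $25: Fabrication $650; Machining $6,025; Plating $3,725; R&D $3,375; Finishing $3,525; Maintenance $5,325. Sum = $22,625.
Difference $22,575 − $22,625 = −$50 applied to largest allocation (Machining): Machining becomes $5,975.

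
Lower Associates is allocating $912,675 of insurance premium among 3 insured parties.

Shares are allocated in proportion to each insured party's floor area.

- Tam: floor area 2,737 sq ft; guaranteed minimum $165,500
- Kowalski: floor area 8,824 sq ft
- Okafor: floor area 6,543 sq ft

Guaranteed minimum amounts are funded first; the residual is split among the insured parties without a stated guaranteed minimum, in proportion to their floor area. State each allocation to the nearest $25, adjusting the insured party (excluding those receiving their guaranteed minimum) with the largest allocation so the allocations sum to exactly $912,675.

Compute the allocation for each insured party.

Guaranteed amounts: Tam $165,500. Residual $747,175.
Residual split over remaining floor area 15,367: Kowalski 429,040.94 → $429,050; Okafor 318,134.06 → $318,125.

Tam: $165,500; Kowalski: $429,050; Okafor: $318,125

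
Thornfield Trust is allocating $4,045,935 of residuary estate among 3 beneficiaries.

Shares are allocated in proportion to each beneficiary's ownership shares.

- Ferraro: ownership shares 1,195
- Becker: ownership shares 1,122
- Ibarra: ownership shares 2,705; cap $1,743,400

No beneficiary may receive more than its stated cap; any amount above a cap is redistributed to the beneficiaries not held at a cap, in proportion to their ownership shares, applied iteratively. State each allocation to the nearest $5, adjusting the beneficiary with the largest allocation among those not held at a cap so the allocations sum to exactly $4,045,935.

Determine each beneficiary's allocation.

Ownership shares total: 5,022.
Unconstrained shares: Ferraro 962,742.40; Becker 903,930.52; Ibarra 2,179,262.08.
Cap binds for Ibarra ($1,743,400); remaining pool $2,302,535 reallocated over remaining ownership shares 2,317.
Remaining shares: Ferraro 1,187,539.63 → $1,187,540; Becker 1,114,995.37 → $1,114,995.

Ferraro: $1,187,540; Becker: $1,114,995; Ibarra: $1,743,400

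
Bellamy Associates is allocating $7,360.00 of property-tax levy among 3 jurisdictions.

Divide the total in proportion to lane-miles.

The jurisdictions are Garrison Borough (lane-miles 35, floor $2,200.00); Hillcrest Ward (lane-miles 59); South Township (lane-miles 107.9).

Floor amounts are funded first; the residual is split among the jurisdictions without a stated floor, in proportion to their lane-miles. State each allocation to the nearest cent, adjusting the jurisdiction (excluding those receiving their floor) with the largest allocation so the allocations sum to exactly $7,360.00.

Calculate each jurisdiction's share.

Garrison Borough: $2,200.00; Hillcrest Ward: $1,824.09; South Township: $3,335.91

Minimums first: Garrison Borough $2,200.00. Residual $5,160.00.
Residual split over remaining lane-miles 166.9: Hillcrest Ward 1,824.0863 → $1,824.09; South Township 3,335.9137 → $3,335.91.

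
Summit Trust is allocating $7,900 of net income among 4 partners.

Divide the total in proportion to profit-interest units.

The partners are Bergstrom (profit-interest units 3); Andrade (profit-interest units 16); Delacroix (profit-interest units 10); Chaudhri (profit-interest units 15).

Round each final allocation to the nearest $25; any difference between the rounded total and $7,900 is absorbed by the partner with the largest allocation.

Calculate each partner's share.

Bergstrom: $550 | Andrade: $2,850 | Delacroix: $1,800 | Chaudhri: $2,700

Profit-interest units total: 44.
Unrounded shares: Bergstrom 3/44 × $7,900 = 538.64; Andrade 16/44 × $7,900 = 2,872.73; Delacroix 10/44 × $7,900 = 1,795.45; Chaudhri 15/44 × $7,900 = 2,693.18.
At nearest $25: Bergstrom $550; Andrade $2,875; Delacroix $1,800; Chaudhri $2,700. Sum = $7,925.
Difference $7,900 − $7,925 = −$25 applied to largest allocation (Andrade): Andrade becomes $2,850.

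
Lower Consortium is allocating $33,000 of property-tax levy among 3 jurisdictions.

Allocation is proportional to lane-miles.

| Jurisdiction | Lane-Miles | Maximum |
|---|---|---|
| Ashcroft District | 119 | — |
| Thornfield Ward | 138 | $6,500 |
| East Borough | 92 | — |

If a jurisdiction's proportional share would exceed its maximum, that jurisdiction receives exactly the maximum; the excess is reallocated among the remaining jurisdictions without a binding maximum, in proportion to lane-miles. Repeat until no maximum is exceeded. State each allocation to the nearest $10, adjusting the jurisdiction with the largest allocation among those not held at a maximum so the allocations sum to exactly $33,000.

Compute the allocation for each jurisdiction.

Combined lane-miles = 349.
Unconstrained shares: Ashcroft District 11,252.15; Thornfield Ward 13,048.71; East Borough 8,699.14.
Capped: Thornfield Ward ($6,500); residual $26,500 reallocated over remaining lane-miles 211.
Remaining shares: Ashcroft District 14,945.50 → $14,950; East Borough 11,554.50 → $11,550.

Ashcroft District: $14,950 | Thornfield Ward: $6,500 | East Borough: $11,550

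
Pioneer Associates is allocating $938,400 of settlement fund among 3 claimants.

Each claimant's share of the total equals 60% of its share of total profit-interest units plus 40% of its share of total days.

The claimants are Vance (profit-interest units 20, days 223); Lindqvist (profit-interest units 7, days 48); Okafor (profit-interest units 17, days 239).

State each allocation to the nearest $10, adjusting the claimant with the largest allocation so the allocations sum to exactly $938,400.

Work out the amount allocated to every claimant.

Totals — profit-interest units 44, days 510.
Combined weights (60% profit-interest units + 40% days): Vance 0.4476; Lindqvist 0.1331; Okafor 0.4193.
Raw shares: Vance 420,055.27; Lindqvist 124,902.55; Okafor 393,442.18.
After rounding ($10): Vance $420,060; Lindqvist $124,900; Okafor $393,440. Sum = $938,400.
Sum already equals the total — no adjustment.

Vance: $420,060 · Lindqvist: $124,900 · Okafor: $393,440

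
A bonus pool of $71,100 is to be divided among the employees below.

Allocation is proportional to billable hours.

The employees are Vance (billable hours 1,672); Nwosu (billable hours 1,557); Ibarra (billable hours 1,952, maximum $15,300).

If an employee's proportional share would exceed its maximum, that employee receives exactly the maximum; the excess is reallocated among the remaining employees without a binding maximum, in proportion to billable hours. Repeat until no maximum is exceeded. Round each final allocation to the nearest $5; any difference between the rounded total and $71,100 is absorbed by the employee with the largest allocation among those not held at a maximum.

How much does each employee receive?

Vance: $28,895; Nwosu: $26,905; Ibarra: $15,300

Combined billable hours = 5,181.
Proportional shares (ignoring caps): Vance 22,945.22; Nwosu 21,367.05; Ibarra 26,787.72.
Cap binds for Ibarra ($15,300); remaining pool $55,800 reallocated over remaining billable hours 3,229.
Shares after redistribution: Vance 28,893.65 → $28,895; Nwosu 26,906.35 → $26,905.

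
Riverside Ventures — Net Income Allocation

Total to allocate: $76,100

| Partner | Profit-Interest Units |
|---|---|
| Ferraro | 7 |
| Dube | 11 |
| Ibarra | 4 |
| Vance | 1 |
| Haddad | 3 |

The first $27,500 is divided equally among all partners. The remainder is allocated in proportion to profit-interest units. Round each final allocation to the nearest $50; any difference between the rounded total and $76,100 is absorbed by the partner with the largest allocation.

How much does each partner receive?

First tranche $27,500 split equally: $5,500 each.
Remainder $48,600 by profit-interest units (total 26): Ferraro 13,084.62 → $13,100; Dube 20,561.54 → $20,550; Ibarra 7,476.92 → $7,500; Vance 1,869.23 → $1,850; Haddad 5,607.69 → $5,600.
Totals: Ferraro $5,500 + $13,100 = $18,600; Dube $5,500 + $20,550 = $26,050; Ibarra $5,500 + $7,500 = $13,000; Vance $5,500 + $1,850 = $7,350; Haddad $5,500 + $5,600 = $11,100.

Ferraro: $18,600; Dube: $26,050; Ibarra: $13,000; Vance: $7,350; Haddad: $11,100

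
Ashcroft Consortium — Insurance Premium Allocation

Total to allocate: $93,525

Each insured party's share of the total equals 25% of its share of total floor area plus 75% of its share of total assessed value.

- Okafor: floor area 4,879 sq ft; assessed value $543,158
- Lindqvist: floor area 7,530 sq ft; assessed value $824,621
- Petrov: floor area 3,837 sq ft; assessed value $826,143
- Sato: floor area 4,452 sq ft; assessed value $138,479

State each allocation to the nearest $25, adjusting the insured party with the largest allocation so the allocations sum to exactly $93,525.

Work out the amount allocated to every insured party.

Okafor: $21,850 | Lindqvist: $33,300 | Petrov: $29,175 | Sato: $9,200

Totals — floor area 20,698, assessed value 2,332,401.
Combined weights (25% floor area + 75% assessed value): Okafor 0.2336; Lindqvist 0.3561; Petrov 0.3120; Sato 0.0983.
Raw shares: Okafor 21,846.23; Lindqvist 33,305.52; Petrov 29,179.54; Sato 9,193.71.
After rounding ($25): Okafor $21,850; Lindqvist $33,300; Petrov $29,175; Sato $9,200. Sum = $93,525.
Rounded total matches; no reconciliation needed.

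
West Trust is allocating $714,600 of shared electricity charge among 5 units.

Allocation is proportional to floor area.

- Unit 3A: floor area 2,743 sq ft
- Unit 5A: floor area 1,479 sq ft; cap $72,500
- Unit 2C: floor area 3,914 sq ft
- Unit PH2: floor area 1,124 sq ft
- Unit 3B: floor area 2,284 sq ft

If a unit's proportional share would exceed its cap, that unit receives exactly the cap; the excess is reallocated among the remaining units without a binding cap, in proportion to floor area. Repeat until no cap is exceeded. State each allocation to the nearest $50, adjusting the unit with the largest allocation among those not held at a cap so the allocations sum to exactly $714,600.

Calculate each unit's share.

Unit 3A: $175,000 | Unit 5A: $72,500 | Unit 2C: $249,700 | Unit PH2: $71,700 | Unit 3B: $145,700

Sum of floor area: 11,544.
Pro-rata shares before constraints: Unit 3A 169,797.97; Unit 5A 91,553.48; Unit 2C 242,285.55; Unit PH2 69,578.17; Unit 3B 141,384.82.
Capped: Unit 5A ($72,500); remaining pool $642,100 reallocated over remaining floor area 10,065.
Remaining shares: Unit 3A 174,990.59 → $175,000; Unit 2C 249,694.92 → $249,700; Unit PH2 71,705.95 → $71,700; Unit 3B 145,708.53 → $145,700.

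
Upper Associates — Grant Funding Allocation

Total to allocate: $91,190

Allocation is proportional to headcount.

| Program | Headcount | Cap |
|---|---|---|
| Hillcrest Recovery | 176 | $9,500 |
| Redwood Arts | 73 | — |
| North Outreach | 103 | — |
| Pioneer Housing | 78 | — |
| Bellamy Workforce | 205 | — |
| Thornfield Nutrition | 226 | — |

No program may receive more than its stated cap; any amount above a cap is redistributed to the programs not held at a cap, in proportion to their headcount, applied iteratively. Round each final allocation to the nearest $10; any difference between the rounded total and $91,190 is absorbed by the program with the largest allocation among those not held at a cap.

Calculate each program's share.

Hillcrest Recovery: $9,500; Redwood Arts: $8,710; North Outreach: $12,280; Pioneer Housing: $9,300; Bellamy Workforce: $24,450; Thornfield Nutrition: $26,950

Headcount total: 861.
Proportional shares (ignoring caps): Hillcrest Recovery 18,640.46; Redwood Arts 7,731.56; North Outreach 10,908.91; Pioneer Housing 8,261.11; Bellamy Workforce 21,711.90; Thornfield Nutrition 23,936.05.
Capped: Hillcrest Recovery ($9,500); residual $81,690 reallocated over remaining headcount 685.
Redistributed shares: Redwood Arts 8,705.65 → $8,710; North Outreach 12,283.31 → $12,280; Pioneer Housing 9,301.93 → $9,300; Bellamy Workforce 24,447.37 → $24,450; Thornfield Nutrition 26,951.74 → $26,950.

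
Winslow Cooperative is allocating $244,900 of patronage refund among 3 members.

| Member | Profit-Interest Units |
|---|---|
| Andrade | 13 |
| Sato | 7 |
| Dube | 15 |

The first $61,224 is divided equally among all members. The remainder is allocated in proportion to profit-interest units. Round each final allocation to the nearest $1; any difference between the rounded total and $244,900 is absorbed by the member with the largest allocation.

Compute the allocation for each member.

First tranche $61,224 split equally: $20,408 each.
Remainder $183,676 by profit-interest units (total 35): Andrade 68,222.51 → $68,223; Sato 36,735.20 → $36,735; Dube 78,718.29 → $78,718.
Totals: Andrade $20,408 + $68,223 = $88,631; Sato $20,408 + $36,735 = $57,143; Dube $20,408 + $78,718 = $99,126.

Andrade: $88,631; Sato: $57,143; Dube: $99,126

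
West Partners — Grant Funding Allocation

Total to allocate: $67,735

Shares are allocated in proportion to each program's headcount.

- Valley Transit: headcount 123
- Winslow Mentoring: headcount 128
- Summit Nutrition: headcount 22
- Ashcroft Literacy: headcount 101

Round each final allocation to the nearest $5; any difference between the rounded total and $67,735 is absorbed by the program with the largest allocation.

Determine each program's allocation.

Valley Transit: $22,275; Winslow Mentoring: $23,185; Summit Nutrition: $3,985; Ashcroft Literacy: $18,290

Combined headcount = 374.
Raw shares: Valley Transit 123/374 × $67,735 = 22,276.48; Winslow Mentoring 128/374 × $67,735 = 23,182.03; Summit Nutrition 22/374 × $67,735 = 3,984.41; Ashcroft Literacy 101/374 × $67,735 = 18,292.07.
Rounded to nearest $5: Valley Transit $22,275; Winslow Mentoring $23,180; Summit Nutrition $3,985; Ashcroft Literacy $18,290. Sum = $67,730.
Difference $67,735 − $67,730 = +$5 applied to largest allocation (Winslow Mentoring): Winslow Mentoring becomes $23,185.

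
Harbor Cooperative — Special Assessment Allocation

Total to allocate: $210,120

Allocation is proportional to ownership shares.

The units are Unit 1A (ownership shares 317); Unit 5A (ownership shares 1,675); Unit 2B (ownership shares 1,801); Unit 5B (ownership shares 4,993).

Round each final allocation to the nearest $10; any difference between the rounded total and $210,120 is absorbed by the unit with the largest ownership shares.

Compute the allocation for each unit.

Unit 1A: $7,580 · Unit 5A: $40,060 · Unit 2B: $43,070 · Unit 5B: $119,410

Sum of ownership shares: 317 + 1,675 + 1,801 + 4,993 = 8,786.
Raw shares: Unit 1A 7,581.16; Unit 5A 40,058.16; Unit 2B 43,071.49; Unit 5B 119,409.19.
At nearest $10: Unit 1A $7,580; Unit 5A $40,060; Unit 2B $43,070; Unit 5B $119,410. Sum = $210,120.
Rounded total matches; no reconciliation needed.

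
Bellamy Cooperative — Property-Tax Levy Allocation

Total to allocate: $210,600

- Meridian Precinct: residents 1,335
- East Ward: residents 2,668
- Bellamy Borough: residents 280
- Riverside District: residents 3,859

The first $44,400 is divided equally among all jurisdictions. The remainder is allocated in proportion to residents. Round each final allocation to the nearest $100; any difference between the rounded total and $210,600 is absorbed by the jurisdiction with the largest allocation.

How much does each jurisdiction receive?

First tranche $44,400 split equally: $11,100 each.
Remainder $166,200 by residents (total 8,142): Meridian Precinct 27,250.92 → $27,300; East Ward 54,461.02 → $54,500; Bellamy Borough 5,715.55 → $5,700; Riverside District 78,772.51 → $78,800.
Rounding difference −$100 on remainder applied to Riverside District.
Totals: Meridian Precinct $11,100 + $27,300 = $38,400; East Ward $11,100 + $54,500 = $65,600; Bellamy Borough $11,100 + $5,700 = $16,800; Riverside District $11,100 + $78,700 = $89,800.

Meridian Precinct: $38,400 | East Ward: $65,600 | Bellamy Borough: $16,800 | Riverside District: $89,800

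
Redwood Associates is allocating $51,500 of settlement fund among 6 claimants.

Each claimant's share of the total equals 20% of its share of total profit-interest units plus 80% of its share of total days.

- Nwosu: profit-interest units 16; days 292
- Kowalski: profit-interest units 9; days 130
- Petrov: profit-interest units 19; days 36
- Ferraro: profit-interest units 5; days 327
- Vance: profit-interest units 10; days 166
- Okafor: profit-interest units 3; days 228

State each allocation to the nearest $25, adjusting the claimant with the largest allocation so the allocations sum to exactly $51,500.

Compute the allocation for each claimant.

Nwosu: $12,850 · Kowalski: $6,050 · Petrov: $4,425 · Ferraro: $12,250 · Vance: $7,450 · Okafor: $8,475

Profit-interest units total 62; days total 1,179.
Composite weights (20% profit-interest units + 80% days): Nwosu 0.2497; Kowalski 0.1172; Petrov 0.0857; Ferraro 0.2380; Vance 0.1449; Okafor 0.1644.
Proportional shares: Nwosu 12,861.97; Kowalski 6,037.99; Petrov 4,414.47; Ferraro 12,257.62; Vance 7,462.14; Okafor 8,465.82.
At nearest $25: Nwosu $12,850; Kowalski $6,050; Petrov $4,425; Ferraro $12,250; Vance $7,450; Okafor $8,475. Sum = $51,500.
No rounding difference to absorb.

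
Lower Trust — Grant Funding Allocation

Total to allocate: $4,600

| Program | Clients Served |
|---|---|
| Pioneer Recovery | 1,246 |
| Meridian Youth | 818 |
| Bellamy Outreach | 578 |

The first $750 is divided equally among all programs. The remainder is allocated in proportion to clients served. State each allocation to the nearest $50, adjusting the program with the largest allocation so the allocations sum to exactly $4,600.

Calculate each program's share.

Pioneer Recovery: $2,050 | Meridian Youth: $1,450 | Bellamy Outreach: $1,100

$750 shared equally gives $250 per program.
Remainder $3,850 by clients served (total 2,642): Pioneer Recovery 1,815.71 → $1,800; Meridian Youth 1,192.01 → $1,200; Bellamy Outreach 842.28 → $850.
Totals: Pioneer Recovery $250 + $1,800 = $2,050; Meridian Youth $250 + $1,200 = $1,450; Bellamy Outreach $250 + $850 = $1,100.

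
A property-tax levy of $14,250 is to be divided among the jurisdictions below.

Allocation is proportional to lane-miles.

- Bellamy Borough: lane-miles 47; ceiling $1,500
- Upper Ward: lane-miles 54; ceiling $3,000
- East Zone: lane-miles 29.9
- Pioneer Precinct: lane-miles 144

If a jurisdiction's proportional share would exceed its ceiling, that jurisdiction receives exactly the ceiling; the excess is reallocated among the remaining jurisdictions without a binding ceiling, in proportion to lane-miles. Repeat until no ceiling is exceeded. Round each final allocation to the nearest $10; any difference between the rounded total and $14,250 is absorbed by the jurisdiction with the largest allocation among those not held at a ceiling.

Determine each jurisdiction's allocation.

Bellamy Borough: $1,500 | Upper Ward: $3,000 | East Zone: $1,680 | Pioneer Precinct: $8,070

Combined lane-miles = 274.9.
Unconstrained shares: Bellamy Borough 2,436.34; Upper Ward 2,799.20; East Zone 1,549.93; Pioneer Precinct 7,464.53.
Held at cap: Bellamy Borough ($1,500); balance $12,750 reallocated over remaining lane-miles 227.9.
Held at cap: Upper Ward ($3,000); balance $9,750 reallocated over remaining lane-miles 173.9.
Remaining shares: East Zone 1,676.39 → $1,680; Pioneer Precinct 8,073.61 → $8,070.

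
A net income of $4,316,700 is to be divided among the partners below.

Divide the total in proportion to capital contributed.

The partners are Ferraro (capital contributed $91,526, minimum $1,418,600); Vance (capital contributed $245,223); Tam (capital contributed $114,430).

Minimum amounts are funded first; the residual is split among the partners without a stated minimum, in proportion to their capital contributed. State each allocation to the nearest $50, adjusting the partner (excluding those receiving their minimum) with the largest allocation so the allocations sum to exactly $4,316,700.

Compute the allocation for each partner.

Guaranteed amounts: Ferraro $1,418,600. Remaining pool $2,898,100.
Remaining pool split over remaining capital contributed 359,653: Vance 1,976,017.93 → $1,976,000; Tam 922,082.07 → $922,100.

Ferraro: $1,418,600 · Vance: $1,976,000 · Tam: $922,100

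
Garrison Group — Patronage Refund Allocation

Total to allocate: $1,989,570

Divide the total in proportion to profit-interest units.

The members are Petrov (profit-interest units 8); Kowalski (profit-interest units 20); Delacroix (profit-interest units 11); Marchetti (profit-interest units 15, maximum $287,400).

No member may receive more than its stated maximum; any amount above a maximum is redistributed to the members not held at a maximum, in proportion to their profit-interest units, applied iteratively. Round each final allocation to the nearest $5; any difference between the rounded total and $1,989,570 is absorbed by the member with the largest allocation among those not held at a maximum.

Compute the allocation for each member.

Petrov: $349,165 · Kowalski: $872,905 · Delacroix: $480,100 · Marchetti: $287,400

Sum of profit-interest units: 54.
Proportional shares (ignoring caps): Petrov 294,751.11; Kowalski 736,877.78; Delacroix 405,282.78; Marchetti 552,658.33.
Held at cap: Marchetti ($287,400); residual $1,702,170 reallocated over remaining profit-interest units 39.
Shares after redistribution: Petrov 349,163.08 → $349,165; Kowalski 872,907.69 → $872,910; Delacroix 480,099.23 → $480,100.
Rounding difference −$5 applied to Kowalski → $872,905.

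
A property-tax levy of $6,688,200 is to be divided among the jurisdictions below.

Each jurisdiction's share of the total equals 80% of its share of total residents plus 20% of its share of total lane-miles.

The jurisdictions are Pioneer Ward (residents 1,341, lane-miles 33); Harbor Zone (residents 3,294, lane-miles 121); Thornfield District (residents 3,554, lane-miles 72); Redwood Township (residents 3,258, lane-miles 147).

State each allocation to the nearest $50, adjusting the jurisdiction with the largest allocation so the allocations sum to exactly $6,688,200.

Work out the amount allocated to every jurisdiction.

Residents total 11,447; lane-miles total 373.
Combined weights (80% residents + 20% lane-miles): Pioneer Ward 0.1114; Harbor Zone 0.2951; Thornfield District 0.2870; Redwood Township 0.3065.
Proportional shares: Pioneer Ward 745,154.09; Harbor Zone 1,973,608.53; Thornfield District 1,919,415.66; Redwood Township 2,050,021.72.
Rounded to nearest $50: Pioneer Ward $745,150; Harbor Zone $1,973,600; Thornfield District $1,919,400; Redwood Township $2,050,000. Sum = $6,688,150.
Difference $6,688,200 − $6,688,150 = +$50 applied to largest allocation (Redwood Township): Redwood Township becomes $2,050,050.

Pioneer Ward: $745,150 · Harbor Zone: $1,973,600 · Thornfield District: $1,919,400 · Redwood Township: $2,050,050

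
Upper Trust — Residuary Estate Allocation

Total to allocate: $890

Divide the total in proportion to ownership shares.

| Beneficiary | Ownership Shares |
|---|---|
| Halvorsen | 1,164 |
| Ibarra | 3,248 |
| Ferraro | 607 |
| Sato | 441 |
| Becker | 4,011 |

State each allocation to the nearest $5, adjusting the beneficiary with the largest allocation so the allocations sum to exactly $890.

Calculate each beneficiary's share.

Ownership shares total: 9,471.
Raw shares: Halvorsen 1,164/9,471 × $890 = 109.38; Ibarra 3,248/9,471 × $890 = 305.22; Ferraro 607/9,471 × $890 = 57.04; Sato 441/9,471 × $890 = 41.44; Becker 4,011/9,471 × $890 = 376.92.
At nearest $5: Halvorsen $110; Ibarra $305; Ferraro $55; Sato $40; Becker $375. Sum = $885.
Difference $890 − $885 = +$5 applied to largest allocation (Becker): Becker becomes $380.

Halvorsen: $110 · Ibarra: $305 · Ferraro: $55 · Sato: $40 · Becker: $380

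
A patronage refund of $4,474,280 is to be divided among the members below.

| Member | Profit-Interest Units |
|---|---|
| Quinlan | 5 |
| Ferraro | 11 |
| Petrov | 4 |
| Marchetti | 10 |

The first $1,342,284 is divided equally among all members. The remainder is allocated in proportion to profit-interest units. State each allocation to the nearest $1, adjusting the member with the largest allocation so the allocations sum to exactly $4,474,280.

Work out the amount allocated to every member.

$1,342,284 shared equally gives $335,571 per member.
Remainder $3,131,996 by profit-interest units (total 30): Quinlan 521,999.33 → $521,999; Ferraro 1,148,398.53 → $1,148,399; Petrov 417,599.47 → $417,599; Marchetti 1,043,998.67 → $1,043,999.
Totals: Quinlan $335,571 + $521,999 = $857,570; Ferraro $335,571 + $1,148,399 = $1,483,970; Petrov $335,571 + $417,599 = $753,170; Marchetti $335,571 + $1,043,999 = $1,379,570.

Quinlan: $857,570 | Ferraro: $1,483,970 | Petrov: $753,170 | Marchetti: $1,379,570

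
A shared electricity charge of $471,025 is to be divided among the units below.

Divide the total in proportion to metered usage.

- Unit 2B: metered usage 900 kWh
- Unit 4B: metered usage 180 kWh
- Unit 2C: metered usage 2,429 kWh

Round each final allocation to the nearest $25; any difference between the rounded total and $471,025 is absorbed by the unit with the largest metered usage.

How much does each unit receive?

Unit 2B: $120,800 · Unit 4B: $24,150 · Unit 2C: $326,075

Combined metered usage = 3,509.
Proportional shares: Unit 2B 900/3,509 × $471,025 = 120,810.06; Unit 4B 180/3,509 × $471,025 = 24,162.01; Unit 2C 2,429/3,509 × $471,025 = 326,052.93.
After rounding ($25): Unit 2B $120,800; Unit 4B $24,150; Unit 2C $326,050. Sum = $471,000.
Difference $471,025 − $471,000 = +$25 applied to largest metered usage (Unit 2C): Unit 2C becomes $326,075.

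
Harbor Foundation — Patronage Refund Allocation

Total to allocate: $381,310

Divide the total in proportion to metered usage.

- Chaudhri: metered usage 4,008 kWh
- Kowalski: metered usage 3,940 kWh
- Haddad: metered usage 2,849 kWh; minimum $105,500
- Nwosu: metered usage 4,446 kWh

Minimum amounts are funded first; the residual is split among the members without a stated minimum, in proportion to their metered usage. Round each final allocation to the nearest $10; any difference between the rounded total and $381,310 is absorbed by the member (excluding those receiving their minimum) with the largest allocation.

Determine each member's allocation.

Chaudhri: $89,190; Kowalski: $87,680; Haddad: $105,500; Nwosu: $98,940

Fund the minimums — Haddad $105,500. Remaining pool $275,810.
Remaining pool split over remaining metered usage 12,394: Chaudhri 89,192.07 → $89,190; Kowalski 87,678.83 → $87,680; Nwosu 98,939.10 → $98,940.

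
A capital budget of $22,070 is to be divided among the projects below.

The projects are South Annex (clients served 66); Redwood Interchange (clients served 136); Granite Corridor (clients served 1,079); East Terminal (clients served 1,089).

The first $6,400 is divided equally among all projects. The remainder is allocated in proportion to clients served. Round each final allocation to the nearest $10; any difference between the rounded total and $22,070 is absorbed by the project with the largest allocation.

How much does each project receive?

South Annex: $2,040; Redwood Interchange: $2,500; Granite Corridor: $8,730; East Terminal: $8,800

First tranche $6,400 split equally: $1,600 each.
Remainder $15,670 by clients served (total 2,370): South Annex 436.38 → $440; Redwood Interchange 899.21 → $900; Granite Corridor 7,134.15 → $7,130; East Terminal 7,200.27 → $7,200.
Totals: South Annex $1,600 + $440 = $2,040; Redwood Interchange $1,600 + $900 = $2,500; Granite Corridor $1,600 + $7,130 = $8,730; East Terminal $1,600 + $7,200 = $8,800.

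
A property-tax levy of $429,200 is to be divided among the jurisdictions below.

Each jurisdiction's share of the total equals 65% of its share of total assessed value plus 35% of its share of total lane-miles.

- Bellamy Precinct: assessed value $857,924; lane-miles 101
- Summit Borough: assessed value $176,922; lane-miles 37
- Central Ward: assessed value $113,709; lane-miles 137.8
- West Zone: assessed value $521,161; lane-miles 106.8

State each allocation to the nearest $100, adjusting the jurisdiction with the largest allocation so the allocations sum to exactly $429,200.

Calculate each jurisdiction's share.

Bellamy Precinct: $183,000 · Summit Borough: $44,100 · Central Ward: $73,100 · West Zone: $129,000

Totals — assessed value 1,669,716, lane-miles 382.6.
Composite weights (65% assessed value + 35% lane-miles): Bellamy Precinct 0.4264; Summit Borough 0.1027; Central Ward 0.1703; West Zone 0.3006.
Raw shares: Bellamy Precinct 182,999.49; Summit Borough 44,087.82; Central Ward 73,103.09; West Zone 129,009.60.
At nearest $100: Bellamy Precinct $183,000; Summit Borough $44,100; Central Ward $73,100; West Zone $129,000. Sum = $429,200.
Sum already equals the total — no adjustment.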